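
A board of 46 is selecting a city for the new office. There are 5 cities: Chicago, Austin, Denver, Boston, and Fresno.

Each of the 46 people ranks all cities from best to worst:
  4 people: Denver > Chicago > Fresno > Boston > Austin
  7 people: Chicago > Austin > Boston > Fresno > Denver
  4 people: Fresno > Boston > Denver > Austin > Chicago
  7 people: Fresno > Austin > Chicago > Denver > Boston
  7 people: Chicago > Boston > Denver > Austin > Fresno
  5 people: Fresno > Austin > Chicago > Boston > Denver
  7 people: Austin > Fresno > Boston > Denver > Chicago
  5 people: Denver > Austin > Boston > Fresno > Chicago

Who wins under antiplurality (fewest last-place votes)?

Austin

Last-place votes: Chicago 16, Austin 4, Denver 12, Boston 7, Fresno 7.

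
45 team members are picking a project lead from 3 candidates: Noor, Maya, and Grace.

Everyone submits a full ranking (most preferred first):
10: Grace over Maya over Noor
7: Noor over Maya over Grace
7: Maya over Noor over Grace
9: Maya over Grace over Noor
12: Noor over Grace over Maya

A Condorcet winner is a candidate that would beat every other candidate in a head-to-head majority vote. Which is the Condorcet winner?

Maya

Maya vs Noor: 26–19
Maya vs Grace: 23–22
Maya beats every other candidate.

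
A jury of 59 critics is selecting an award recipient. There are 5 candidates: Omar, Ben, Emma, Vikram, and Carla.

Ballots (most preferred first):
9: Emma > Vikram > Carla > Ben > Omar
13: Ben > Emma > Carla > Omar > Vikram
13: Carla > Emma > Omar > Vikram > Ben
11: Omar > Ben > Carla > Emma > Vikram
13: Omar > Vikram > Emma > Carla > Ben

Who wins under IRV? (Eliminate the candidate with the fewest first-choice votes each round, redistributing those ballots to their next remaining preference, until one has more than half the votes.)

Round 1: Omar 24, Ben 13, Emma 9, Vikram 0, Carla 13. Vikram eliminated.
Round 2: Omar 24, Ben 13, Emma 9, Carla 13. Emma eliminated.
Round 3: Omar 24, Ben 13, Carla 22. Ben eliminated.
Round 4: Omar 24, Carla 35. Carla has a majority (≥30).

Carla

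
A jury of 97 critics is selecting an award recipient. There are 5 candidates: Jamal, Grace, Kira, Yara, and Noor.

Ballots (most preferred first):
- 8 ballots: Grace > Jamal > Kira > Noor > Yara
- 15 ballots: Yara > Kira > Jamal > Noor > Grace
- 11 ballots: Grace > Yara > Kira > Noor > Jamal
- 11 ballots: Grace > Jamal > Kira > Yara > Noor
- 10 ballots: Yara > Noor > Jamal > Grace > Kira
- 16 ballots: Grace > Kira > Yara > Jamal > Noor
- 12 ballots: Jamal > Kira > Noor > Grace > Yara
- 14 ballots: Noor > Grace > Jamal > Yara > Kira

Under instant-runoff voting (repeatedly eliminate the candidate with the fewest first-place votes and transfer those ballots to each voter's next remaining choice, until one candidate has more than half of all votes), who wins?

Noor

Round 1: Jamal 12, Grace 46, Kira 0, Yara 25, Noor 14. Kira eliminated.
Round 2: Jamal 12, Grace 46, Yara 25, Noor 14. Jamal eliminated.
Round 3: Grace 46, Yara 25, Noor 26. Yara eliminated.
Round 4: Grace 46, Noor 51. Noor has a majority (≥49).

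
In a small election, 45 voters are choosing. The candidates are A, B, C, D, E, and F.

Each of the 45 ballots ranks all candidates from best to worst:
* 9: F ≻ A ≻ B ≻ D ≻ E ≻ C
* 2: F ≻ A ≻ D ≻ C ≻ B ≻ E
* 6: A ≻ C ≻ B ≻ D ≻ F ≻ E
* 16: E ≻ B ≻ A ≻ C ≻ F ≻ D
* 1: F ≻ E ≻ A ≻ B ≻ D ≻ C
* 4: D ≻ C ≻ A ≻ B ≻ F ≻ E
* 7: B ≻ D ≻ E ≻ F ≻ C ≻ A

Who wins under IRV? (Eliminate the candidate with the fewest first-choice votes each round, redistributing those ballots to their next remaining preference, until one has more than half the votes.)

E

Round 1: A 6, B 7, C 0, D 4, E 16, F 12. C eliminated.
Round 2: A 6, B 7, D 4, E 16, F 12. D eliminated.
Round 3: A 10, B 7, E 16, F 12. B eliminated.
Round 4: A 10, E 23, F 12. E has a majority (≥23).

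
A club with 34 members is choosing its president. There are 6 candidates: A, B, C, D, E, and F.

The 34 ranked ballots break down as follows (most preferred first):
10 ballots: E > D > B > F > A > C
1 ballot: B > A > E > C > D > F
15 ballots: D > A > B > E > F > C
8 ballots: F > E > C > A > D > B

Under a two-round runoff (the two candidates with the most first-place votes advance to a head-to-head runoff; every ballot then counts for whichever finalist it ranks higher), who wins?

E

Round 1 first-place votes: A 0, B 1, C 0, D 15, E 10, F 8. D and E advance.
Runoff: D is ranked above E on 15 ballots, E above D on 19.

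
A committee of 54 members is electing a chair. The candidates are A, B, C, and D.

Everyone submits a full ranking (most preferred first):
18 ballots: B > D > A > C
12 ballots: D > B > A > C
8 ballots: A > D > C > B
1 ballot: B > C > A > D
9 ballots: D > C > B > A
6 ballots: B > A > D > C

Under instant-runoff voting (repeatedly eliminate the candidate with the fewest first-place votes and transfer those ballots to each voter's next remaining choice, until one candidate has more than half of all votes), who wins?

D

Round 1: A 8, B 25, C 0, D 21. C eliminated.
Round 2: A 8, B 25, D 21. A eliminated.
Round 3: B 25, D 29. D has a majority (≥28).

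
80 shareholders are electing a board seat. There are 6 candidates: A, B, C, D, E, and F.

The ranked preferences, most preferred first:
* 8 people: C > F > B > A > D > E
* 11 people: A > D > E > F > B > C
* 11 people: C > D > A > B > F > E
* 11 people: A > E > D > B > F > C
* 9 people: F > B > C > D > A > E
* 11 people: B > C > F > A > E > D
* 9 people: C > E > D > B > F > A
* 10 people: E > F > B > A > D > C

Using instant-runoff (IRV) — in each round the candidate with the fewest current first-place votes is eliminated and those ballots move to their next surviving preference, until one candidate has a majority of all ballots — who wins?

Round 1: A 22, B 11, C 28, D 0, E 10, F 9. D eliminated.
Round 2: A 22, B 11, C 28, E 10, F 9. F eliminated.
Round 3: A 22, B 20, C 28, E 10. E eliminated.
Round 4: A 22, B 30, C 28. A eliminated.
Round 5: B 52, C 28. B has a majority (≥41).

B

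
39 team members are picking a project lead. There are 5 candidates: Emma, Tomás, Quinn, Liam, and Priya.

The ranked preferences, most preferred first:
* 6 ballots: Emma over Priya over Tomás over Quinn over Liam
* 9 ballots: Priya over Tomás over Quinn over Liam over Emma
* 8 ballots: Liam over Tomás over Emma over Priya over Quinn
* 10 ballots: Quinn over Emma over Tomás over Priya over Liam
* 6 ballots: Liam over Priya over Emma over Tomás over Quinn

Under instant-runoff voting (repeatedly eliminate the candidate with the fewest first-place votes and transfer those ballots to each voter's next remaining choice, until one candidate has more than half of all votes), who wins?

Round 1: Emma 6, Tomás 0, Quinn 10, Liam 14, Priya 9. Tomás eliminated.
Round 2: Emma 6, Quinn 10, Liam 14, Priya 9. Emma eliminated.
Round 3: Quinn 10, Liam 14, Priya 15. Quinn eliminated.
Round 4: Liam 14, Priya 25. Priya has a majority (≥20).

Priya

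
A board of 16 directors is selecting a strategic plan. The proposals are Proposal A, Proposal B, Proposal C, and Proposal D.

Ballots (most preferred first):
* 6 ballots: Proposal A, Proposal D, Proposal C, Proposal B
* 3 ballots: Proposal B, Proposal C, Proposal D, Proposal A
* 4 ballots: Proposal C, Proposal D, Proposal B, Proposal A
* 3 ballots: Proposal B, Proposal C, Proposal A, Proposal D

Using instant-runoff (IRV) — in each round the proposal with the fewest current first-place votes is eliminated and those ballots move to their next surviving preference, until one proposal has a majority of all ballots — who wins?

Round 1: Proposal A 6, Proposal B 6, Proposal C 4, Proposal D 0. Proposal D eliminated.
Round 2: Proposal A 6, Proposal B 6, Proposal C 4. Proposal C eliminated.
Round 3: Proposal A 6, Proposal B 10. Proposal B has a majority (≥9).

Proposal B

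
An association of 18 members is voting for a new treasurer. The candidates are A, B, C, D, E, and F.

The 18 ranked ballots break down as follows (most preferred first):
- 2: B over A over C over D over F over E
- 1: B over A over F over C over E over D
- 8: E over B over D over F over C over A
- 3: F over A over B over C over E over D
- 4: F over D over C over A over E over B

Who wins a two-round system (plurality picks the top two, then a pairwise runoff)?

Round 1 first-place votes: A 0, B 3, C 0, D 0, E 8, F 7. E and F advance.
Runoff: E is ranked above F on 8 ballots, F above E on 10.

F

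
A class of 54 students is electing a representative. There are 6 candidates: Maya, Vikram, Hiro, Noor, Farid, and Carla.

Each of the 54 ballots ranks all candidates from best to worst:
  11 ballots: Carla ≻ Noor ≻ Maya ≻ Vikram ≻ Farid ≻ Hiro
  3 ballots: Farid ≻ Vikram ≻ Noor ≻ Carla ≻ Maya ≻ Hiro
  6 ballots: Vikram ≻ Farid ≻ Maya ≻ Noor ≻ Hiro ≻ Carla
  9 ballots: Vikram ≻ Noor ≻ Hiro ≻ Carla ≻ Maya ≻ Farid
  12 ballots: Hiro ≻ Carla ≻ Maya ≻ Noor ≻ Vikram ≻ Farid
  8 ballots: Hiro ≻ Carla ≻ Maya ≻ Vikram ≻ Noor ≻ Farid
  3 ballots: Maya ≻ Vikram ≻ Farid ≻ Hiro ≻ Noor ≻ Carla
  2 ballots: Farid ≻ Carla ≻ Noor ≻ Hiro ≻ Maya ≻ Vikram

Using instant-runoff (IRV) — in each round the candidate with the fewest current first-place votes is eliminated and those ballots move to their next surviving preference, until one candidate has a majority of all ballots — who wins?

Round 1: Maya 3, Vikram 15, Hiro 20, Noor 0, Farid 5, Carla 11. Noor eliminated.
Round 2: Maya 3, Vikram 15, Hiro 20, Farid 5, Carla 11. Maya eliminated.
Round 3: Vikram 18, Hiro 20, Farid 5, Carla 11. Farid eliminated.
Round 4: Vikram 21, Hiro 20, Carla 13. Carla eliminated.
Round 5: Vikram 32, Hiro 22. Vikram has a majority (≥28).

Vikram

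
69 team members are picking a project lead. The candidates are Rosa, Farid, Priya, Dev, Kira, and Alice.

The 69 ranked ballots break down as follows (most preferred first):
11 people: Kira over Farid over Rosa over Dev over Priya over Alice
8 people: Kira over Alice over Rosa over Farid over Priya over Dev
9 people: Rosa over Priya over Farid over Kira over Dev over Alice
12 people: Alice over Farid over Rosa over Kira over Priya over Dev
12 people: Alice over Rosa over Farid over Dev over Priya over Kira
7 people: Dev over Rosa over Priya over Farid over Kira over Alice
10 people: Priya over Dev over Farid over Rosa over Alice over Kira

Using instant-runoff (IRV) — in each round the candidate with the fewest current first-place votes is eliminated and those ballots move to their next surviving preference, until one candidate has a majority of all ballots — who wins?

Round 1: Rosa 9, Farid 0, Priya 10, Dev 7, Kira 19, Alice 24. Farid eliminated.
Round 2: Rosa 9, Priya 10, Dev 7, Kira 19, Alice 24. Dev eliminated.
Round 3: Rosa 16, Priya 10, Kira 19, Alice 24. Priya eliminated.
Round 4: Rosa 26, Kira 19, Alice 24. Kira eliminated.
Round 5: Rosa 37, Alice 32. Rosa has a majority (≥35).

Rosa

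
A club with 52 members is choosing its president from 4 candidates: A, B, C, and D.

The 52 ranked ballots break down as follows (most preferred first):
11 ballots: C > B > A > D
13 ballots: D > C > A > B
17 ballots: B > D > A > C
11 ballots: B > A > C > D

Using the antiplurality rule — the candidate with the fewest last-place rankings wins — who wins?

A

Last-place votes: A 0, B 13, C 17, D 22.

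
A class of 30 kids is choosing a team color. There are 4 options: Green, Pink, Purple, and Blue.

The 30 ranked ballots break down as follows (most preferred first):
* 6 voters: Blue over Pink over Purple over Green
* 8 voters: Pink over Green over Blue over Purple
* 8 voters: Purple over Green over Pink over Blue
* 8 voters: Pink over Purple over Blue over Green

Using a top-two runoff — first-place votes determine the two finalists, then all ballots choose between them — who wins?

Pink

Round 1 first-place votes: Green 0, Pink 16, Purple 8, Blue 6. Pink and Purple advance.
Runoff: Pink is ranked above Purple on 22 ballots, Purple above Pink on 8.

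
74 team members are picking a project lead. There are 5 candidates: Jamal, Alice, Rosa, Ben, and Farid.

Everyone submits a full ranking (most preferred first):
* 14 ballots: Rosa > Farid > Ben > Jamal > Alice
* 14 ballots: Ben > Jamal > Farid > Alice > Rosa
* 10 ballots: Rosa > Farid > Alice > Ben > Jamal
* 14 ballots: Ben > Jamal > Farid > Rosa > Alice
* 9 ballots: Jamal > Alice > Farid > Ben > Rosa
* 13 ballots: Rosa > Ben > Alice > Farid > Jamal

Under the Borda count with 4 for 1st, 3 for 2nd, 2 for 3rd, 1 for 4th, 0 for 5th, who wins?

Jamal: 14×1 + 14×3 + 10×0 + 14×3 + 9×4 + 13×0 = 134
Alice: 14×0 + 14×1 + 10×2 + 14×0 + 9×3 + 13×2 = 87
Rosa: 14×4 + 14×0 + 10×4 + 14×1 + 9×0 + 13×4 = 162
Ben: 14×2 + 14×4 + 10×1 + 14×4 + 9×1 + 13×3 = 198
Farid: 14×3 + 14×2 + 10×3 + 14×2 + 9×2 + 13×1 = 159

Ben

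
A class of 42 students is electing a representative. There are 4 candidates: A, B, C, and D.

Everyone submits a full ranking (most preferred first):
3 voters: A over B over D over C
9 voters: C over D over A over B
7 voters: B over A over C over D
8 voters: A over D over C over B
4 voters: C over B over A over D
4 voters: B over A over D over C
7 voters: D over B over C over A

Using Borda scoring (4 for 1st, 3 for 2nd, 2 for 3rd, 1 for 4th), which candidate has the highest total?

A: 3×4 + 9×2 + 7×3 + 8×4 + 4×2 + 4×3 + 7×1 = 110
B: 3×3 + 9×1 + 7×4 + 8×1 + 4×3 + 4×4 + 7×3 = 103
C: 3×1 + 9×4 + 7×2 + 8×2 + 4×4 + 4×1 + 7×2 = 103
D: 3×2 + 9×3 + 7×1 + 8×3 + 4×1 + 4×2 + 7×4 = 104

A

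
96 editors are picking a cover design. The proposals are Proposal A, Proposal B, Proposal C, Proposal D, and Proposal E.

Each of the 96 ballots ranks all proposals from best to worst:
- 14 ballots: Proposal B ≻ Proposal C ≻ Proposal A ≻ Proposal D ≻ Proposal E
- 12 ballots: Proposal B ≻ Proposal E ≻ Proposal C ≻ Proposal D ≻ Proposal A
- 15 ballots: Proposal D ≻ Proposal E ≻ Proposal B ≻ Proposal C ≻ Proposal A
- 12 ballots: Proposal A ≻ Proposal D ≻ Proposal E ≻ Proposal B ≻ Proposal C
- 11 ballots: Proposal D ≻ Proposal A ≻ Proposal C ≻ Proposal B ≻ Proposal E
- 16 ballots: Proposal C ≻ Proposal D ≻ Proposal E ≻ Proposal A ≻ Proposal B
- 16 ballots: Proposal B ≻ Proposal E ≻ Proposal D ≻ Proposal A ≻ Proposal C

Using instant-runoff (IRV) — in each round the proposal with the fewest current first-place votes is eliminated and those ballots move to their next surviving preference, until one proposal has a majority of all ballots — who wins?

Round 1: Proposal A 12, Proposal B 42, Proposal C 16, Proposal D 26, Proposal E 0. Proposal E eliminated.
Round 2: Proposal A 12, Proposal B 42, Proposal C 16, Proposal D 26. Proposal A eliminated.
Round 3: Proposal B 42, Proposal C 16, Proposal D 38. Proposal C eliminated.
Round 4: Proposal B 42, Proposal D 54. Proposal D has a majority (≥49).

Proposal D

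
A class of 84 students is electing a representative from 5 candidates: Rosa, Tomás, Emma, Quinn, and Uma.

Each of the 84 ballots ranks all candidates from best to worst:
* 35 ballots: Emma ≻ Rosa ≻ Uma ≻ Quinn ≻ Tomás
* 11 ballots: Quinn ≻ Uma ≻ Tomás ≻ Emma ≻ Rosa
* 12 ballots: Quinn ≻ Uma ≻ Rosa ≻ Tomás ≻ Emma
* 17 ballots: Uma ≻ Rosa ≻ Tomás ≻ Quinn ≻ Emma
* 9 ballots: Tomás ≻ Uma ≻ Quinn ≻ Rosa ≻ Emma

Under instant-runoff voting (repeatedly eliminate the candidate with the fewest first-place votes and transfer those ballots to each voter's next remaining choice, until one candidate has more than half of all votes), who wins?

Uma

Round 1: Rosa 0, Tomás 9, Emma 35, Quinn 23, Uma 17. Rosa eliminated.
Round 2: Tomás 9, Emma 35, Quinn 23, Uma 17. Tomás eliminated.
Round 3: Emma 35, Quinn 23, Uma 26. Quinn eliminated.
Round 4: Emma 35, Uma 49. Uma has a majority (≥43).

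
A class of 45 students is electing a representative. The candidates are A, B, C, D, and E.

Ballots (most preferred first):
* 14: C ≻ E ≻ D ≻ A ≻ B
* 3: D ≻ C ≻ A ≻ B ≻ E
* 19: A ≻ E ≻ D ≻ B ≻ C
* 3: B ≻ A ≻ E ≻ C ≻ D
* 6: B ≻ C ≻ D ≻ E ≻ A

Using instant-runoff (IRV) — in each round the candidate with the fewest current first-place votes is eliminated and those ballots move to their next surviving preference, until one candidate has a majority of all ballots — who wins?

C

Round 1: A 19, B 9, C 14, D 3, E 0. E eliminated.
Round 2: A 19, B 9, C 14, D 3. D eliminated.
Round 3: A 19, B 9, C 17. B eliminated.
Round 4: A 22, C 23. C has a majority (≥23).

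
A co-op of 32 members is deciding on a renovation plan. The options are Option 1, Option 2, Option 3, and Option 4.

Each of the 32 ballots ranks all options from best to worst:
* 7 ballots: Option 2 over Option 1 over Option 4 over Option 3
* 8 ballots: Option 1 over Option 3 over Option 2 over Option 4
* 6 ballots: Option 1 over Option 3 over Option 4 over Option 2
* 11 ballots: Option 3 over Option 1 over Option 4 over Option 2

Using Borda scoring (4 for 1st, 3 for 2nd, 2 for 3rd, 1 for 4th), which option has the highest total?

Option 1: 7×3 + 8×4 + 6×4 + 11×3 = 110
Option 2: 7×4 + 8×2 + 6×1 + 11×1 = 61
Option 3: 7×1 + 8×3 + 6×3 + 11×4 = 93
Option 4: 7×2 + 8×1 + 6×2 + 11×2 = 56

Option 1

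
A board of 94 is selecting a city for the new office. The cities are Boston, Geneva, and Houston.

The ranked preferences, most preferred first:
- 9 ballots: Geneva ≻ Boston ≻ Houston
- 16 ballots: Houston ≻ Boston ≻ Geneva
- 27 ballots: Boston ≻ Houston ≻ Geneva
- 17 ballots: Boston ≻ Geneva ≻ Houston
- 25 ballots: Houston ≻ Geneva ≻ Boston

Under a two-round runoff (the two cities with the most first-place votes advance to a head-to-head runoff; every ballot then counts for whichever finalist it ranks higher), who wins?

Round 1 first-place votes: Boston 44, Geneva 9, Houston 41. Boston and Houston advance.
Runoff: Boston is ranked above Houston on 53 ballots, Houston above Boston on 41.

Boston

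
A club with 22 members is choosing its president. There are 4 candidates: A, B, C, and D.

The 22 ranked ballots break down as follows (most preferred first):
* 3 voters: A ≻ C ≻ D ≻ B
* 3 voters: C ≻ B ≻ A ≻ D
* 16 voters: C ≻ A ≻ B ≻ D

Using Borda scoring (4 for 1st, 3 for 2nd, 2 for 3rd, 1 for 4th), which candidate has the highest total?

A: 3×4 + 3×2 + 16×3 = 66
B: 3×1 + 3×3 + 16×2 = 44
C: 3×3 + 3×4 + 16×4 = 85
D: 3×2 + 3×1 + 16×1 = 25

C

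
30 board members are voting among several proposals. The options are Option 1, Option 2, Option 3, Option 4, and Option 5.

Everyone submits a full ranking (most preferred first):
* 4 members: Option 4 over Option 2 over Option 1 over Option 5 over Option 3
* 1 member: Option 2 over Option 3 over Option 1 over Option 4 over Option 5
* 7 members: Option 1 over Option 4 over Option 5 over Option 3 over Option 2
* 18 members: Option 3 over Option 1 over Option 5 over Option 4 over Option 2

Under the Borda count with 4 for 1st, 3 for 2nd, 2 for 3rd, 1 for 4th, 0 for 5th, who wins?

Option 1: 4×2 + 1×2 + 7×4 + 18×3 = 92
Option 2: 4×3 + 1×4 + 7×0 + 18×0 = 16
Option 3: 4×0 + 1×3 + 7×1 + 18×4 = 82
Option 4: 4×4 + 1×1 + 7×3 + 18×1 = 56
Option 5: 4×1 + 1×0 + 7×2 + 18×2 = 54

Option 1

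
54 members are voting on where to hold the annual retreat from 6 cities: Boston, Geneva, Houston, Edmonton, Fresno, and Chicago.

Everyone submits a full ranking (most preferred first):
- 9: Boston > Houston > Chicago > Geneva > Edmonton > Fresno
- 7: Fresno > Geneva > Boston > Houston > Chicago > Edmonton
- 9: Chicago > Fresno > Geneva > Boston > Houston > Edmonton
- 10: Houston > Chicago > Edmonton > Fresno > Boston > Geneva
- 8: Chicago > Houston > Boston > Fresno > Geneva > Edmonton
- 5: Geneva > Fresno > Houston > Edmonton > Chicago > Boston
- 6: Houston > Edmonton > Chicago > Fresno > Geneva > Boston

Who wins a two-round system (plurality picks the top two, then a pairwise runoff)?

Round 1 first-place votes: Boston 9, Geneva 5, Houston 16, Edmonton 0, Fresno 7, Chicago 17. Chicago and Houston advance.
Runoff: Chicago is ranked above Houston on 17 ballots, Houston above Chicago on 37.

Houston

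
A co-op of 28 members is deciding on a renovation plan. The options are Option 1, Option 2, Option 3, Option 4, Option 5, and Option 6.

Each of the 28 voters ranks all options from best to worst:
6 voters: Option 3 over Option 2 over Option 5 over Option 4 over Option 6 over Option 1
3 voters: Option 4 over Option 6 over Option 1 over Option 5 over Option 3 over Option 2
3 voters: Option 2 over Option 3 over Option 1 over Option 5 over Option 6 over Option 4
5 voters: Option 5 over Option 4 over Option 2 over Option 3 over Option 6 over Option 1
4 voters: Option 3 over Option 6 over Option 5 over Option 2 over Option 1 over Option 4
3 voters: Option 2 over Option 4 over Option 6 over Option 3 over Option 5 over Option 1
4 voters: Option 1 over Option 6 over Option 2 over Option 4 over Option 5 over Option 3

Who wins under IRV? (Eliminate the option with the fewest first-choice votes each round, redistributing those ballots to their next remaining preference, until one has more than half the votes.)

Option 2

Round 1: Option 1 4, Option 2 6, Option 3 10, Option 4 3, Option 5 5, Option 6 0. Option 6 eliminated.
Round 2: Option 1 4, Option 2 6, Option 3 10, Option 4 3, Option 5 5. Option 4 eliminated.
Round 3: Option 1 7, Option 2 6, Option 3 10, Option 5 5. Option 5 eliminated.
Round 4: Option 1 7, Option 2 11, Option 3 10. Option 1 eliminated.
Round 5: Option 2 15, Option 3 13. Option 2 has a majority (≥15).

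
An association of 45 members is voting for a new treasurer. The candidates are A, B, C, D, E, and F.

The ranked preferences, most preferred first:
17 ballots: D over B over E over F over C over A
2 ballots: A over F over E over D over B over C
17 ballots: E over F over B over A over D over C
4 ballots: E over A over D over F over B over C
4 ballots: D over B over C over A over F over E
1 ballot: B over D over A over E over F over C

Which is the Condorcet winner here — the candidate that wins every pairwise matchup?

E vs A: 38–7
E vs B: 23–22
E vs C: 41–4
E vs D: 23–22
E vs F: 39–6
E beats every other candidate.

E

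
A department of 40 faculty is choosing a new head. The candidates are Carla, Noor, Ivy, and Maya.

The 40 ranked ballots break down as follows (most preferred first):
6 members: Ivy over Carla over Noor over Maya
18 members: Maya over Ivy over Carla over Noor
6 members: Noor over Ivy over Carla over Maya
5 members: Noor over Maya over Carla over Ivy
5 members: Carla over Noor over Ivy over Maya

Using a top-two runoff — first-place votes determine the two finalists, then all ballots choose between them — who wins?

Noor

Round 1 first-place votes: Carla 5, Noor 11, Ivy 6, Maya 18. Maya and Noor advance.
Runoff: Maya is ranked above Noor on 18 ballots, Noor above Maya on 22.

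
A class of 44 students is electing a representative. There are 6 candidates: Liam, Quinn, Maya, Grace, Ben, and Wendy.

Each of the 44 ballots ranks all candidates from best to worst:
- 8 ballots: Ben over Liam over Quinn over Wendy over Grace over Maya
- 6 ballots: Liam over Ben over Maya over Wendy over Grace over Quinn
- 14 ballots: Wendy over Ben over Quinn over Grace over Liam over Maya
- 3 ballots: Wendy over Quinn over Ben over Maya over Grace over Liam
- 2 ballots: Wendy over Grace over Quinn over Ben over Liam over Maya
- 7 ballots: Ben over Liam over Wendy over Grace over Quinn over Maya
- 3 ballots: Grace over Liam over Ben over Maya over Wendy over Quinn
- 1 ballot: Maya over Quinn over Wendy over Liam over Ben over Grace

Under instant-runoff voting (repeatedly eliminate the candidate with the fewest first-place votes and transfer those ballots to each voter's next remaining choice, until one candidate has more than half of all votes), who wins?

Ben

Round 1: Liam 6, Quinn 0, Maya 1, Grace 3, Ben 15, Wendy 19. Quinn eliminated.
Round 2: Liam 6, Maya 1, Grace 3, Ben 15, Wendy 19. Maya eliminated.
Round 3: Liam 6, Grace 3, Ben 15, Wendy 20. Grace eliminated.
Round 4: Liam 9, Ben 15, Wendy 20. Liam eliminated.
Round 5: Ben 24, Wendy 20. Ben has a majority (≥23).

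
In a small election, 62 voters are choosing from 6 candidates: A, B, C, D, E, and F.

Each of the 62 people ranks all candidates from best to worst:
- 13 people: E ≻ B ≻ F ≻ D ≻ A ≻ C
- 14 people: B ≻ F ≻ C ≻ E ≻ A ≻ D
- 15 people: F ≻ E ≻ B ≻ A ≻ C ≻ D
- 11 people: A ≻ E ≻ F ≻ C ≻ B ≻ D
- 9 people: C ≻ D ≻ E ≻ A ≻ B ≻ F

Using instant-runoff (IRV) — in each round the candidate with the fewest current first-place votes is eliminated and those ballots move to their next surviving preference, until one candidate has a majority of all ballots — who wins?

Round 1: A 11, B 14, C 9, D 0, E 13, F 15. D eliminated.
Round 2: A 11, B 14, C 9, E 13, F 15. C eliminated.
Round 3: A 11, B 14, E 22, F 15. A eliminated.
Round 4: B 14, E 33, F 15. E has a majority (≥32).

E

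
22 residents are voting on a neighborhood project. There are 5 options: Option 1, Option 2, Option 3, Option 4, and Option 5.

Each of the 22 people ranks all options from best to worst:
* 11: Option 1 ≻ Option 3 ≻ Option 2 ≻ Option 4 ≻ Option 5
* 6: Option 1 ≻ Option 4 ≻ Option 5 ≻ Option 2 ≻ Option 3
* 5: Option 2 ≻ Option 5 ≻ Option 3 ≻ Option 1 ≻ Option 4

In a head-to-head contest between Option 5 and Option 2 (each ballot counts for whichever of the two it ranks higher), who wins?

Option 2

Option 5 is ranked above Option 2 on 6 ballots; Option 2 above Option 5 on 16.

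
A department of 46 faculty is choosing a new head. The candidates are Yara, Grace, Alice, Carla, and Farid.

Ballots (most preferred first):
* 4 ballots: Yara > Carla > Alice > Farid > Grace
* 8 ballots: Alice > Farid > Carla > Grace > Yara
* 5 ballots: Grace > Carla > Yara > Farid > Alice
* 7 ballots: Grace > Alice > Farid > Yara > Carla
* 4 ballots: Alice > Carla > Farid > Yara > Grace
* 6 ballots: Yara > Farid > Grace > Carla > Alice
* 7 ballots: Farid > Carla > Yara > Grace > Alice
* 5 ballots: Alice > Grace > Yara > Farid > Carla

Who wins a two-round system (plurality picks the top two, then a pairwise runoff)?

Grace

Round 1 first-place votes: Yara 10, Grace 12, Alice 17, Carla 0, Farid 7. Alice and Grace advance.
Runoff: Alice is ranked above Grace on 21 ballots, Grace above Alice on 25.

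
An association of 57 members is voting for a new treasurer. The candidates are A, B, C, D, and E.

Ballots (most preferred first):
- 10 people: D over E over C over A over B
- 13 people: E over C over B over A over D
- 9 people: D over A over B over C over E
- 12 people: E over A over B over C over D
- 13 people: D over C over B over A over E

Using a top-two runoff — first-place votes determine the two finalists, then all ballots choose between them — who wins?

Round 1 first-place votes: A 0, B 0, C 0, D 32, E 25. D and E advance.
Runoff: D is ranked above E on 32 ballots, E above D on 25.

D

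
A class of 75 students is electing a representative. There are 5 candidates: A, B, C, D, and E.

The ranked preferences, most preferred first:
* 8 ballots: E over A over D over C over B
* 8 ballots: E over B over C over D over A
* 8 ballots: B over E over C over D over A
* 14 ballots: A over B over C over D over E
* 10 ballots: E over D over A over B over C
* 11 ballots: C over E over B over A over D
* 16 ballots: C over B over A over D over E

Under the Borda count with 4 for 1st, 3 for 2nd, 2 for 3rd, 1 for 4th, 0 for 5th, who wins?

A: 8×3 + 8×0 + 8×0 + 14×4 + 10×2 + 11×1 + 16×2 = 143
B: 8×0 + 8×3 + 8×4 + 14×3 + 10×1 + 11×2 + 16×3 = 178
C: 8×1 + 8×2 + 8×2 + 14×2 + 10×0 + 11×4 + 16×4 = 176
D: 8×2 + 8×1 + 8×1 + 14×1 + 10×3 + 11×0 + 16×1 = 92
E: 8×4 + 8×4 + 8×3 + 14×0 + 10×4 + 11×3 + 16×0 = 161

B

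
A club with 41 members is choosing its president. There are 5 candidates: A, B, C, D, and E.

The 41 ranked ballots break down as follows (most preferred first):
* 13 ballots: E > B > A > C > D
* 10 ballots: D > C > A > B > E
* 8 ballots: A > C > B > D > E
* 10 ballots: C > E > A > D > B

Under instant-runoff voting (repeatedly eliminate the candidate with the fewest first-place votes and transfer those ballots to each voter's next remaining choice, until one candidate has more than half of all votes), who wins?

C

Round 1: A 8, B 0, C 10, D 10, E 13. B eliminated.
Round 2: A 8, C 10, D 10, E 13. A eliminated.
Round 3: C 18, D 10, E 13. D eliminated.
Round 4: C 28, E 13. C has a majority (≥21).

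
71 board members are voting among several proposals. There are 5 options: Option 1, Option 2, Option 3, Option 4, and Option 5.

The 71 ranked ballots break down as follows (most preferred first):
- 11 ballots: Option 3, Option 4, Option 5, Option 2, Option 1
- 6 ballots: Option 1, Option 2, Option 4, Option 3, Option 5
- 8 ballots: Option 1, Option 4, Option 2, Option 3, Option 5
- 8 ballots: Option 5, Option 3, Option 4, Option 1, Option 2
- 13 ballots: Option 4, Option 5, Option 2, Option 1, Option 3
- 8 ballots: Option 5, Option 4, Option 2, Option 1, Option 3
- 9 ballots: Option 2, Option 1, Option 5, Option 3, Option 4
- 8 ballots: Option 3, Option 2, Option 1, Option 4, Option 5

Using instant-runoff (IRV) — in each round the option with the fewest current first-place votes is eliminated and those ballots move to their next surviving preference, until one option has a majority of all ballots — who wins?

Option 5

Round 1: Option 1 14, Option 2 9, Option 3 19, Option 4 13, Option 5 16. Option 2 eliminated.
Round 2: Option 1 23, Option 3 19, Option 4 13, Option 5 16. Option 4 eliminated.
Round 3: Option 1 23, Option 3 19, Option 5 29. Option 3 eliminated.
Round 4: Option 1 31, Option 5 40. Option 5 has a majority (≥36).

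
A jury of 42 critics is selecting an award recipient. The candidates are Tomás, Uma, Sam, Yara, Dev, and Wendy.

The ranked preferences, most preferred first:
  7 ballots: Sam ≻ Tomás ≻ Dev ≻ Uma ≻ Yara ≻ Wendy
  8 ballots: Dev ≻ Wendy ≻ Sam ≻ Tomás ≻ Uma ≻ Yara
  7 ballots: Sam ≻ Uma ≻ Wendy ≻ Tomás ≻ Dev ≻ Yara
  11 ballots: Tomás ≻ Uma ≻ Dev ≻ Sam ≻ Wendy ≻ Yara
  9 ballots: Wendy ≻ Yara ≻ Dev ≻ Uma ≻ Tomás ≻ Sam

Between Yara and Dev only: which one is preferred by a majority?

Yara is ranked above Dev on 9 ballots; Dev above Yara on 33.

Dev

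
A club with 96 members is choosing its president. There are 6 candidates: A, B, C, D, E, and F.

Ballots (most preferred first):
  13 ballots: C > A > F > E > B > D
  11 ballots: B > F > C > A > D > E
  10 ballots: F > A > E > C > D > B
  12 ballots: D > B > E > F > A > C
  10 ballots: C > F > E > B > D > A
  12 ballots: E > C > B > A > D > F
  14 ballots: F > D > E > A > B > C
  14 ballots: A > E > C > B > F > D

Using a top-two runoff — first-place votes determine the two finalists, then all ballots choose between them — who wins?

Round 1 first-place votes: A 14, B 11, C 23, D 12, E 12, F 24. F and C advance.
Runoff: F is ranked above C on 47 ballots, C above F on 49.

C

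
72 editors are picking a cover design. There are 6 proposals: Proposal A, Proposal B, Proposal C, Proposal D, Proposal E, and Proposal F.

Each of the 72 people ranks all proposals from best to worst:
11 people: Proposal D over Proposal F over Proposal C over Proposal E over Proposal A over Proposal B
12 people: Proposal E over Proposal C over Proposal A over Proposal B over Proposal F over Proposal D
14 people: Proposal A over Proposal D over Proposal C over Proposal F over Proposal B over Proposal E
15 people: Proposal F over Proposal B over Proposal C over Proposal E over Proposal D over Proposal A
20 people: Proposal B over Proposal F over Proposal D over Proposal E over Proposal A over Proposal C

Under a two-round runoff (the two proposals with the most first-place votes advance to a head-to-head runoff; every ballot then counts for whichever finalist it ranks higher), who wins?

Proposal F

Round 1 first-place votes: Proposal A 14, Proposal B 20, Proposal C 0, Proposal D 11, Proposal E 12, Proposal F 15. Proposal B and Proposal F advance.
Runoff: Proposal B is ranked above Proposal F on 32 ballots, Proposal F above Proposal B on 40.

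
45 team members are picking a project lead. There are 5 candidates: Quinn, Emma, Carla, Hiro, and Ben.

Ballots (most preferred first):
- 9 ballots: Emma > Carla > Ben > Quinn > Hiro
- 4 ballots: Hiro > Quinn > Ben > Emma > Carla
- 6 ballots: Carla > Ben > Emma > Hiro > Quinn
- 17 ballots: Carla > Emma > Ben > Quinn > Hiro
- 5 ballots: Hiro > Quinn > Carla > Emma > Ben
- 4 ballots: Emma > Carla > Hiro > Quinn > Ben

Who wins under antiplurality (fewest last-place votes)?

Last-place votes: Quinn 6, Emma 0, Carla 4, Hiro 26, Ben 9.

Emma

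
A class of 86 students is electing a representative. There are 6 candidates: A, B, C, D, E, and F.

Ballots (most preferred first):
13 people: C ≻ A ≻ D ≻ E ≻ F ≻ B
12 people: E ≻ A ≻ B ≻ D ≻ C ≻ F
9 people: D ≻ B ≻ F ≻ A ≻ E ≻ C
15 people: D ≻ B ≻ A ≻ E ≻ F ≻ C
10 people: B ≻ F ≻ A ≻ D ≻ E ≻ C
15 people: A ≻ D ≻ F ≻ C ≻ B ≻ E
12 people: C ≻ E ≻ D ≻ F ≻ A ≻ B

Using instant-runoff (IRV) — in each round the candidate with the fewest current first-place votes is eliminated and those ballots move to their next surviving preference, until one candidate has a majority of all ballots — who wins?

A

Round 1: A 15, B 10, C 25, D 24, E 12, F 0. F eliminated.
Round 2: A 15, B 10, C 25, D 24, E 12. B eliminated.
Round 3: A 25, C 25, D 24, E 12. E eliminated.
Round 4: A 37, C 25, D 24. D eliminated.
Round 5: A 61, C 25. A has a majority (≥44).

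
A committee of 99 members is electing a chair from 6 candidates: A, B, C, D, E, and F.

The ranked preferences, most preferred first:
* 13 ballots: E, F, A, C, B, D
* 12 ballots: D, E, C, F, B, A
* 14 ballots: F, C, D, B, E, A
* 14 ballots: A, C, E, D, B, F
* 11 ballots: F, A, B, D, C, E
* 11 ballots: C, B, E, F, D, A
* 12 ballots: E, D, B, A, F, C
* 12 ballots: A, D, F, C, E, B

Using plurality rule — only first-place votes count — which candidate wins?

A

First-place votes: A 26, B 0, C 11, D 12, E 25, F 25.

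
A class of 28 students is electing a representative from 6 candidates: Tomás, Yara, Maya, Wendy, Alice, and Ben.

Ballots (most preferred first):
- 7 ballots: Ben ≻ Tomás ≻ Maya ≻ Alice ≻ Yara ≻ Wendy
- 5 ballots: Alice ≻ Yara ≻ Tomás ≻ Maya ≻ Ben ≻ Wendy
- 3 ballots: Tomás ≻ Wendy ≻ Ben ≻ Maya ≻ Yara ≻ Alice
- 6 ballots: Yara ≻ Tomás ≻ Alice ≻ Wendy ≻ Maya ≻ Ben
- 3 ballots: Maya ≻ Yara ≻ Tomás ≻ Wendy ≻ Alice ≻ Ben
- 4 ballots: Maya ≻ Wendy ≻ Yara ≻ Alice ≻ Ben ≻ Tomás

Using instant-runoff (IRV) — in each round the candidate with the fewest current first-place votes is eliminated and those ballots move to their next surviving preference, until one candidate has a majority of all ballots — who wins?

Yara

Round 1: Tomás 3, Yara 6, Maya 7, Wendy 0, Alice 5, Ben 7. Wendy eliminated.
Round 2: Tomás 3, Yara 6, Maya 7, Alice 5, Ben 7. Tomás eliminated.
Round 3: Yara 6, Maya 7, Alice 5, Ben 10. Alice eliminated.
Round 4: Yara 11, Maya 7, Ben 10. Maya eliminated.
Round 5: Yara 18, Ben 10. Yara has a majority (≥15).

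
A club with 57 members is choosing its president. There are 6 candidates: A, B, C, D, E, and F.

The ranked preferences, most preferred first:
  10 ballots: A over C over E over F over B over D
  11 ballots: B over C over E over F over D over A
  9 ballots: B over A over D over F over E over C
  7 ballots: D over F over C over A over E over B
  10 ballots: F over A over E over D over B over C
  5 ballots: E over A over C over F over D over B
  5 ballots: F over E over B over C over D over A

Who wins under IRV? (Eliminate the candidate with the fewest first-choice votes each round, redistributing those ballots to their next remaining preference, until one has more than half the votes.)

F

Round 1: A 10, B 20, C 0, D 7, E 5, F 15. C eliminated.
Round 2: A 10, B 20, D 7, E 5, F 15. E eliminated.
Round 3: A 15, B 20, D 7, F 15. D eliminated.
Round 4: A 15, B 20, F 22. A eliminated.
Round 5: B 20, F 37. F has a majority (≥29).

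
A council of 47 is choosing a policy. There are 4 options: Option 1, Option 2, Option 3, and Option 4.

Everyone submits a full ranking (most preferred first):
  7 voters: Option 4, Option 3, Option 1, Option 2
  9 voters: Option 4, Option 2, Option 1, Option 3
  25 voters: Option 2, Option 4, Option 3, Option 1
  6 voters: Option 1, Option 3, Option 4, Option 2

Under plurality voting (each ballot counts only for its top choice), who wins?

Option 2

First-place votes: Option 1 6, Option 2 25, Option 3 0, Option 4 16.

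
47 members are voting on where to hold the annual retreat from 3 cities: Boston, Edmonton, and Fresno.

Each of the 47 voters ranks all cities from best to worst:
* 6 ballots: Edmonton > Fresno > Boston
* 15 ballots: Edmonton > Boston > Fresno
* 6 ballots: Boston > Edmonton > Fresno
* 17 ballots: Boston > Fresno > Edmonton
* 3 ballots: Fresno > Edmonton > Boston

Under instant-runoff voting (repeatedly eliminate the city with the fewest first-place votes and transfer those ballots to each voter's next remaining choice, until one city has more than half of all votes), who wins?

Round 1: Boston 23, Edmonton 21, Fresno 3. Fresno eliminated.
Round 2: Boston 23, Edmonton 24. Edmonton has a majority (≥24).

Edmonton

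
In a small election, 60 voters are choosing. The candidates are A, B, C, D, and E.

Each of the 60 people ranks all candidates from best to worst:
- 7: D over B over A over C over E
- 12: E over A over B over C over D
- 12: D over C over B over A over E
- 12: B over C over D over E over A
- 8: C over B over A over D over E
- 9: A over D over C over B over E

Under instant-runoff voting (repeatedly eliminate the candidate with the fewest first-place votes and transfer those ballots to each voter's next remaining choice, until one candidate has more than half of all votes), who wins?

Round 1: A 9, B 12, C 8, D 19, E 12. C eliminated.
Round 2: A 9, B 20, D 19, E 12. A eliminated.
Round 3: B 20, D 28, E 12. E eliminated.
Round 4: B 32, D 28. B has a majority (≥31).

B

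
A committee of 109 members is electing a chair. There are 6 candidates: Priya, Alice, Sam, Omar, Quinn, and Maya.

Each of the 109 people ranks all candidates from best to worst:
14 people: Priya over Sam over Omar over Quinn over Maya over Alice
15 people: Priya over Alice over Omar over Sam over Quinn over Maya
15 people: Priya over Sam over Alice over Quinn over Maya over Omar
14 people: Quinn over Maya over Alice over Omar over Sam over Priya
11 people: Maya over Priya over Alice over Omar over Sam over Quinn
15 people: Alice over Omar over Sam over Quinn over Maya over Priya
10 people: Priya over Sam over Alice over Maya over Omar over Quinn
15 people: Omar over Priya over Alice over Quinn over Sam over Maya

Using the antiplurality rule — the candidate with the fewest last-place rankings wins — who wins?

Sam

Last-place votes: Priya 29, Alice 14, Sam 0, Omar 15, Quinn 21, Maya 30.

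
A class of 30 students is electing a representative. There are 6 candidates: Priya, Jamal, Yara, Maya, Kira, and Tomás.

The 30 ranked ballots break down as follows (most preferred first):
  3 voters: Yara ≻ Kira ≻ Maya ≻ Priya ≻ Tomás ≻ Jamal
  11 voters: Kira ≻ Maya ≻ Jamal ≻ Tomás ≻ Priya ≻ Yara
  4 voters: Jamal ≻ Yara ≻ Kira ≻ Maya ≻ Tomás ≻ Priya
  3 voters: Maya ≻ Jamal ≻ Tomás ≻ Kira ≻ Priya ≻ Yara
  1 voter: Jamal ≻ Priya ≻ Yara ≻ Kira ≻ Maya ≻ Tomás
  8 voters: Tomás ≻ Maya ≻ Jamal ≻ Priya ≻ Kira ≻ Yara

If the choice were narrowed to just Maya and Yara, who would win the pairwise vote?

Maya is ranked above Yara on 22 ballots; Yara above Maya on 8.

Maya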